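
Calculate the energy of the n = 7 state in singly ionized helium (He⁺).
-1.110669 eV

For hydrogen-like ions, the energy levels scale with Z²:
E_n = -13.6057 Z² / n² eV

For He⁺ (Z = 2) at n = 7:
E_7 = -13.6057 × 2² / 7²
E_7 = -13.6057 × 4 / 49
E_7 = -54.4228 / 49
E_7 = -1.110669 eV

The energy is 4 times more negative than hydrogen at the same n due to the stronger nuclear charge.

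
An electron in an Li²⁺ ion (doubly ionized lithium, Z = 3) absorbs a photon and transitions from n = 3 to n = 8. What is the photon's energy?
11.69 eV

The energy levels of a hydrogen-like atom are E_n = -13.6057 Z² eV / n².

Energy at n = 3: E_3 = -13.6057 × 3² / 3² = -13.60570 eV
Energy at n = 8: E_8 = -13.6057 × 3² / 8² = -1.91330 eV

The excitation energy is the difference:
ΔE = E_8 - E_3
ΔE = -1.91330 - (-13.60570)
ΔE = 11.69 eV

Since this is positive, energy must be absorbed (photon absorption).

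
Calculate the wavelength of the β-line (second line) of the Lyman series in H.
102.5173 nm

The lines of a series are numbered from the longest wavelength (smallest ΔE) outward; the second line is the transition from n = n_f + 2 to n_f.
The Lyman series has all transitions ending at n_f = 1.

For H, the second line (β-line) is the jump from n = 3 to n = 1:
E_3 = -13.6057 / 3² = -1.5117444 eV
E_1 = -13.6057 / 1² = -13.6057000 eV
ΔE = E_3 - E_1 = 12.0939556 eV

λ = hc/E = 1239.84 eV·nm / 12.0939556 eV
λ = 102.5173 nm

This is the β-line of the Lyman series in H.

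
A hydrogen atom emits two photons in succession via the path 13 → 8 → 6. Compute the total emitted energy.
0.297429 eV

The energy levels of hydrogen are E_n = -13.6057 / n² eV.

First transition (13 → 8):
ΔE₁ = |E_8 - E_13|
ΔE₁ = |-0.212589062500 - (-0.080507100592)| = 0.132081962 eV

Second transition (8 → 6):
ΔE₂ = |E_6 - E_8|
ΔE₂ = |-0.377936111111 - (-0.212589062500)| = 0.165347049 eV

Total energy released:
E_total = ΔE₁ + ΔE₂ = 0.132081962 + 0.165347049 = 0.297429 eV

Note: This equals the direct transition 13 → 6: 0.297429 eV ✓
Energy is conserved regardless of the path taken.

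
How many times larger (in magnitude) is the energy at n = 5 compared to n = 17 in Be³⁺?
11.560

Using E_n = -13.6057 Z² / n² eV with Z = 4:

E_5 = -13.6057 × 4² / 5² = -217.6912 / 25 = -8.707648000 eV
E_17 = -13.6057 × 4² / 17² = -217.6912 / 289 = -0.753256747 eV

The ratio is:
E_5/E_17 = (-8.707648000) / (-0.753256747)
E_5/E_17 = (-217.6912/25) / (-217.6912/289)
E_5/E_17 = 289/25
E_5/E_17 = 11.560
(Note: the Z² factors cancel in the ratio.)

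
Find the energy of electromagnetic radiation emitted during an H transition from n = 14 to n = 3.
1.442328 eV

The energy levels are E_n = -13.6057 eV / n².

Energy at n = 14: E_14 = -13.6057 / 14² = -0.069416837 eV
Energy at n = 3: E_3 = -13.6057 / 3² = -1.511744444 eV

For emission (electron falling to lower state), the photon energy is:
E_photon = E_14 - E_3 = |-0.069416837 - (-1.511744444)|
E_photon = 1.442328 eV

This energy is carried away by the emitted photon.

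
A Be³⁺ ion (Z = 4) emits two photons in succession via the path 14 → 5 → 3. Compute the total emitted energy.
23.0772 eV

The energy levels of Be³⁺ are E_n = -13.6057 × 4² / n² eV.

First transition (14 → 5):
ΔE₁ = |E_5 - E_14|
ΔE₁ = |-8.7076480000 - (-1.1106693878)| = 7.5969786 eV

Second transition (5 → 3):
ΔE₂ = |E_3 - E_5|
ΔE₂ = |-24.1879111111 - (-8.7076480000)| = 15.4802631 eV

Total energy released:
E_total = ΔE₁ + ΔE₂ = 7.5969786 + 15.4802631 = 23.0772 eV

Note: This equals the direct transition 14 → 3: 23.0772 eV ✓
Energy is conserved regardless of the path taken.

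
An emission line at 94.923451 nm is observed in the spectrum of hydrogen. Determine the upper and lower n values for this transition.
n = 5 → n = 1

First, find the photon energy from the wavelength (hc = 1239.84 eV·nm):
E = hc/λ = 1239.84 eV·nm / 94.923451 nm = 13.061472 eV

The energy levels of hydrogen satisfy E_n = -13.6057 / n² eV, so an emission n_i → n_f releases
ΔE = 13.6057 × (1/n_f² − 1/n_i²) eV.

Setting ΔE equal to the photon energy:
1/n_f² − 1/n_i² = 13.061472 / 13.6057 = 0.96000000

Since 1/n_i² must be positive, we need 1/n_f² > 0.96000000, i.e. n_f ≤ 1. For each allowed n_f, solve n_i = (1/n_f² − 0.96000000)^(−1/2) and check whether it is a whole number:
  n_f = 1: 1/n_i² = 1.00000000 − 0.96000000 = 0.04000000 → n_i = 5.000  → integer, n_i = 5 ✓

Only n_f = 1 gives an integer upper level, n_i = 5.

The transition is from n = 5 to n = 1 (emission).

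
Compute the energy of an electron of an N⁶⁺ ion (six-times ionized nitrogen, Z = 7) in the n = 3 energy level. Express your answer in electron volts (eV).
-74.08 eV

The energy levels of a hydrogen-like atom are given by:
E_n = -13.6057 Z² / n² eV  (with Z = 7 for N⁶⁺)

For n = 3:
E_3 = -13.6057 × 7² / 3²
E_3 = -13.6057 × 49 / 9
E_3 = -74.08 eV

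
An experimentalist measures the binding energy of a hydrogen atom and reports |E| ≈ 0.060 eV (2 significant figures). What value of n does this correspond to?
n = 15

The exact energy levels follow E_n = -13.6057 eV / n².

The measured value (-0.060 eV) is reported to only 2 significant figures, so we must test candidate n values and see which one matches to that precision.

Candidate energies:
  n = 13:  E = -13.6057/13² = -0.08051 eV
  n = 14:  E = -13.6057/14² = -0.06942 eV
  n = 15:  E = -13.6057/15² = -0.06047 eV  ← matches
  n = 16:  E = -13.6057/16² = -0.05315 eV
  n = 17:  E = -13.6057/17² = -0.04708 eV

Checking against the measurement of -0.060 eV (2 sig figs), only n = 15 agrees:
E_15 = -0.06047 eV, which rounds to -0.060 eV ✓

Therefore n = 15.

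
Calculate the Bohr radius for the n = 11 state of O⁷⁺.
0.8004 nm (or 8.0038 Å)

The Bohr radius formula is:
r_n = n² a₀ / Z

where a₀ = 0.0529177 nm is the Bohr radius.

For O⁷⁺ (Z = 8) at n = 11:
r_11 = 11² × 0.0529177 nm / 8
r_11 = 121 × 0.0529177 nm / 8
r_11 = 6.40304 nm / 8
r_11 = 0.8004 nm

The electron orbits at approximately 0.8004 nm from the nucleus.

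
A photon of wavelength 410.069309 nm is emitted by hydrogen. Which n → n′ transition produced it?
n = 6 → n = 2

First, find the photon energy from the wavelength (hc = 1239.84 eV·nm):
E = hc/λ = 1239.84 eV·nm / 410.069309 nm = 3.0234889 eV

The energy levels of hydrogen satisfy E_n = -13.6057 / n² eV, so an emission n_i → n_f releases
ΔE = 13.6057 × (1/n_f² − 1/n_i²) eV.

Setting ΔE equal to the photon energy:
1/n_f² − 1/n_i² = 3.0234889 / 13.6057 = 0.22222222

Since 1/n_i² must be positive, we need 1/n_f² > 0.22222222, i.e. n_f ≤ 2. For each allowed n_f, solve n_i = (1/n_f² − 0.22222222)^(−1/2) and check whether it is a whole number:
  n_f = 1: 1/n_i² = 1.00000000 − 0.22222222 = 0.77777778 → n_i = 1.134  (not an integer) ✗
  n_f = 2: 1/n_i² = 0.25000000 − 0.22222222 = 0.02777778 → n_i = 6.000  → integer, n_i = 6 ✓

Only n_f = 2 gives an integer upper level, n_i = 6.

The transition is from n = 6 to n = 2 (emission).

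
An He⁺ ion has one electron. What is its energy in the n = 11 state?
-0.44978 eV

For hydrogen-like ions, the energy levels scale with Z²:
E_n = -13.6057 Z² / n² eV

For He⁺ (Z = 2) at n = 11:
E_11 = -13.6057 × 2² / 11²
E_11 = -13.6057 × 4 / 121
E_11 = -54.4228 / 121
E_11 = -0.44978 eV

The energy is 4 times more negative than hydrogen at the same n due to the stronger nuclear charge.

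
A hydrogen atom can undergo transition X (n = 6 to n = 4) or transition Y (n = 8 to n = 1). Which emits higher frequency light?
8 → 1

Calculate the energy for each transition:

Transition 6 → 4:
ΔE₁ = |E_4 - E_6| = |-13.6057/4² - (-13.6057/6²)|
ΔE₁ = |-0.850356250000 - (-0.377936111111)| = 0.472420139 eV

Transition 8 → 1:
ΔE₂ = |E_1 - E_8| = |-13.6057/1² - (-13.6057/8²)|
ΔE₂ = |-13.605700000000 - (-0.212589062500)| = 13.393110938 eV

Since 13.393110938 eV > 0.472420139 eV, the transition 8 → 1 emits the more energetic photon.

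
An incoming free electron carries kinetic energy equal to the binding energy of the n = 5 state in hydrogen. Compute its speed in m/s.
4.375e+05 m/s (or 0.146% of c)

The binding energy at n = 5 for hydrogen is:
E_5 = -13.6057/5² = -0.5442280 eV
|E_5| = 0.5442280 eV

Convert to Joules:
KE = 0.5442280 eV × (1.602177 × 10⁻¹⁹ J/eV) = 8.71950e-20 J

Using KE = ½mv²:
v = √(2·KE/m_e)
v = √(2 × 8.71950e-20 J / 9.10938 × 10⁻³¹ kg)
v = 4.375e+05 m/s

This is approximately 0.146% the speed of light.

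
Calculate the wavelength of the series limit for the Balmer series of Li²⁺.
40.50 nm

The series limit corresponds to the transition from n = ∞ to n = 2.
This is the highest energy (shortest wavelength) transition in the Balmer series.

E_∞ = 0 eV
E_2 = -13.6057 × 3² / 2² = -30.6128 eV

Energy at series limit:
ΔE = E_∞ - E_2 = 0 - (-30.6128) = 30.6128 eV
λ = hc/E = 1239.84 eV·nm / 30.6128 eV = 40.50 nm

This energy equals the ionization energy from the n = 2 state of Li²⁺.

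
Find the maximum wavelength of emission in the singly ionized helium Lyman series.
30.38 nm

The longest wavelength corresponds to the smallest energy transition in the series.
The Lyman series has all transitions ending at n_f = 1.

For He⁺ (Z = 2), the first line (α-line) is the jump from n = 2 to n = 1:
E_2 = -13.6057 × 2² / 2² = -13.6057 eV
E_1 = -13.6057 × 2² / 1² = -54.4228 eV
ΔE = E_2 - E_1 = 40.8171 eV

λ = hc/E = 1239.84 eV·nm / 40.8171 eV
λ = 30.38 nm

This is the α-line of the Lyman series in He⁺.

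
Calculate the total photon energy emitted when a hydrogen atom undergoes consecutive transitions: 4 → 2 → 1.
12.7553 eV

The energy levels of hydrogen are E_n = -13.6057 / n² eV.

First transition (4 → 2):
ΔE₁ = |E_2 - E_4|
ΔE₁ = |-3.4014250000 - (-0.8503562500)| = 2.5510688 eV

Second transition (2 → 1):
ΔE₂ = |E_1 - E_2|
ΔE₂ = |-13.6057000000 - (-3.4014250000)| = 10.2042750 eV

Total energy released:
E_total = ΔE₁ + ΔE₂ = 2.5510688 + 10.2042750 = 12.7553 eV

Note: This equals the direct transition 4 → 1: 12.7553 eV ✓
Energy is conserved regardless of the path taken.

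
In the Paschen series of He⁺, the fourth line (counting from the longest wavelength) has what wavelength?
251.1675 nm

The lines of a series are numbered from the longest wavelength (smallest ΔE) outward; the fourth line is the transition from n = n_f + 4 to n_f.
The Paschen series has all transitions ending at n_f = 3.

For He⁺ (Z = 2), the fourth line (δ-line) is the jump from n = 7 to n = 3:
E_7 = -13.6057 × 2² / 7² = -1.11066939 eV
E_3 = -13.6057 × 2² / 3² = -6.04697778 eV
ΔE = E_7 - E_3 = 4.93630839 eV

λ = hc/E = 1239.84 eV·nm / 4.93630839 eV
λ = 251.1675 nm

This is the δ-line of the Paschen series in He⁺.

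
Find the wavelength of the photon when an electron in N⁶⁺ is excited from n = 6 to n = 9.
120.510 nm

First, find the transition energy using E_n = -13.6057 Z² / n² eV:
E_6 = -13.6057 × 7² / 6² = -18.518869 eV
E_9 = -13.6057 × 7² / 9² = -8.230609 eV

Photon energy: |ΔE| = |E_9 - E_6| = 10.288260 eV

Convert to wavelength using E = hc/λ with hc = 1239.84 eV·nm:
λ = hc/E = 1239.84 eV·nm / 10.288260 eV
λ = 120.510 nm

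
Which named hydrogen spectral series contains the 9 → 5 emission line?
Pfund series

The spectral series in hydrogen are named based on the final (lower) energy level:
- Lyman series: n_final = 1 (ultraviolet)
- Balmer series: n_final = 2 (visible/near-UV)
- Paschen series: n_final = 3 (infrared)
- Brackett series: n_final = 4 (infrared)
- Pfund series: n_final = 5 (far infrared)

Since this transition ends at n = 5, it belongs to the Pfund series.

For reference, this 9 → 5 line has photon energy
ΔE = 13.6057 eV × (1/5² - 1/9²) = 0.37625640 eV,
corresponding to wavelength λ = hc/ΔE = 1239.84 eV·nm / 0.37625640 eV = 3295.20 nm in the far infrared region.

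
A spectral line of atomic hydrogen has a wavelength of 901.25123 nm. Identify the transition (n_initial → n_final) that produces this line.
n = 10 → n = 3

First, find the photon energy from the wavelength (hc = 1239.84 eV·nm):
E = hc/λ = 1239.84 eV·nm / 901.25123 nm = 1.3756874 eV

The energy levels of hydrogen satisfy E_n = -13.6057 / n² eV, so an emission n_i → n_f releases
ΔE = 13.6057 × (1/n_f² − 1/n_i²) eV.

Setting ΔE equal to the photon energy:
1/n_f² − 1/n_i² = 1.3756874 / 13.6057 = 0.10111111

Since 1/n_i² must be positive, we need 1/n_f² > 0.10111111, i.e. n_f ≤ 3. For each allowed n_f, solve n_i = (1/n_f² − 0.10111111)^(−1/2) and check whether it is a whole number:
  n_f = 1: 1/n_i² = 1.00000000 − 0.10111111 = 0.89888889 → n_i = 1.055  (not an integer) ✗
  n_f = 2: 1/n_i² = 0.25000000 − 0.10111111 = 0.14888889 → n_i = 2.592  (not an integer) ✗
  n_f = 3: 1/n_i² = 0.11111111 − 0.10111111 = 0.01000000 → n_i = 10.000  → integer, n_i = 10 ✓

Only n_f = 3 gives an integer upper level, n_i = 10.

The transition is from n = 10 to n = 3 (emission).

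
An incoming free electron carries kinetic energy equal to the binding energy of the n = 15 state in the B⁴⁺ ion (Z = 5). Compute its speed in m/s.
7.2923e+05 m/s (or 0.243% of c)

The binding energy at n = 15 for B⁴⁺ is:
E_15 = -13.6057 × 5²/15² = -1.5117444 eV
|E_15| = 1.5117444 eV

Convert to Joules:
KE = 1.5117444 eV × (1.602177 × 10⁻¹⁹ J/eV) = 2.422082e-19 J

Using KE = ½mv²:
v = √(2·KE/m_e)
v = √(2 × 2.422082e-19 J / 9.10938 × 10⁻³¹ kg)
v = 7.2923e+05 m/s

This is approximately 0.243% the speed of light.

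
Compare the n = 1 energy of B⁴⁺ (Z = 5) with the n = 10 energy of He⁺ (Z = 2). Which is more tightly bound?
B⁴⁺ at n = 1 (E = -340.14 eV)

Using E_n = -13.6057 Z² / n² eV:

B⁴⁺ (Z = 5) at n = 1:
E = -13.6057 × 5² / 1² = -13.6057 × 25 / 1 = -340.14250 eV

He⁺ (Z = 2) at n = 10:
E = -13.6057 × 2² / 10² = -13.6057 × 4 / 100 = -0.54423 eV

Since -340.14250 eV < -0.54423 eV,
B⁴⁺ at n = 1 is more tightly bound (requires more energy to ionize).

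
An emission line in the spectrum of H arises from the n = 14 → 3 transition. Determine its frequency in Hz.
3.49e+14 Hz

First, find the transition energy:
E_14 = -13.6057 / 14² = -0.0694168 eV
E_3 = -13.6057 / 3² = -1.5117444 eV
|ΔE| = |E_3 - E_14| = 1.4423276 eV

Convert to Joules: E = 1.4423276 eV × (1.602177 × 10⁻¹⁹ J/eV) = 2.3109e-19 J

Using E = hf:
f = E/h = 2.3109e-19 J / (6.62607 × 10⁻³⁴ J·s)
f = 3.49e+14 Hz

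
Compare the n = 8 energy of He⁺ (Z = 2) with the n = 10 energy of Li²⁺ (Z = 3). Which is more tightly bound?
Li²⁺ at n = 10 (E = -1.225 eV)

Using E_n = -13.6057 Z² / n² eV:

He⁺ (Z = 2) at n = 8:
E = -13.6057 × 2² / 8² = -13.6057 × 4 / 64 = -0.850356 eV

Li²⁺ (Z = 3) at n = 10:
E = -13.6057 × 3² / 10² = -13.6057 × 9 / 100 = -1.224513 eV

Since -1.224513 eV < -0.850356 eV,
Li²⁺ at n = 10 is more tightly bound (requires more energy to ionize).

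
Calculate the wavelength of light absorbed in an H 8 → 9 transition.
27788.2261 nm

First, find the transition energy using E_n = -13.6057 / n² eV:
E_8 = -13.6057 / 8² = -0.212589062500 eV
E_9 = -13.6057 / 9² = -0.167971604938 eV

Photon energy: |ΔE| = |E_9 - E_8| = 0.044617457562 eV

Convert to wavelength using E = hc/λ with hc = 1239.84 eV·nm:
λ = hc/E = 1239.84 eV·nm / 0.044617457562 eV
λ = 27788.2261 nm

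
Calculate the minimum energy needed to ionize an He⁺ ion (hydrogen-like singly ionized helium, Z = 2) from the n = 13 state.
0.322028 eV

The ionization energy is the energy needed to remove the electron completely (n → ∞).

For a hydrogen-like ion with Z = 2, E_n = -13.6057 Z² / n² eV.

At n = 13: E_13 = -13.6057 × 2² / 13² = -0.322028402 eV
At n = ∞: E_∞ = 0 eV

Ionization energy = E_∞ - E_13 = 0 - (-0.322028402) = 0.322028402 eV
Ionization energy ≈ 0.322028 eV

This is also called the binding energy of the electron in state n = 13.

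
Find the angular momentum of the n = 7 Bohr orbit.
7.382e-34 J·s (or 7ℏ)

In the Bohr model, angular momentum is quantized:
L = nℏ

where ℏ = h/(2π) = 1.05457e-34 J·s

For n = 7:
L = 7 × 1.05457e-34 J·s
L = 7.382e-34 J·s

This can also be written as L = 7ℏ.
The angular momentum is an integer multiple of the reduced Planck constant.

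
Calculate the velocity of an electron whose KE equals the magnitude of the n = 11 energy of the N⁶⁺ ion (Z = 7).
1.392e+06 m/s (or 0.464377% of c)

The binding energy at n = 11 for N⁶⁺ is:
E_11 = -13.6057 × 7²/11² = -5.50974628 eV
|E_11| = 5.50974628 eV

Convert to Joules:
KE = 5.50974628 eV × (1.602177 × 10⁻¹⁹ J/eV) = 8.82759e-19 J

Using KE = ½mv²:
v = √(2·KE/m_e)
v = √(2 × 8.82759e-19 J / 9.10938 × 10⁻³¹ kg)
v = 1.392e+06 m/s

This is approximately 0.464377% the speed of light.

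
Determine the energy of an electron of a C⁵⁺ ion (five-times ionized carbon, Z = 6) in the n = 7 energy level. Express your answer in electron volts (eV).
-9.996 eV

The energy levels of a hydrogen-like atom are given by:
E_n = -13.6057 Z² / n² eV  (with Z = 6 for C⁵⁺)

For n = 7:
E_7 = -13.6057 × 6² / 7²
E_7 = -13.6057 × 36 / 49
E_7 = -9.996 eV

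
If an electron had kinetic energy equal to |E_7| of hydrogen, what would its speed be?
3.125e+05 m/s (or 0.104248% of c)

The binding energy at n = 7 for hydrogen is:
E_7 = -13.6057/7² = -0.27766735 eV
|E_7| = 0.27766735 eV

Convert to Joules:
KE = 0.27766735 eV × (1.602177 × 10⁻¹⁹ J/eV) = 4.44872e-20 J

Using KE = ½mv²:
v = √(2·KE/m_e)
v = √(2 × 4.44872e-20 J / 9.10938 × 10⁻³¹ kg)
v = 3.125e+05 m/s

This is approximately 0.104248% the speed of light.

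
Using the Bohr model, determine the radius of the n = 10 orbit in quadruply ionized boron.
1.058354 nm (or 10.583544 Å)

The Bohr radius formula is:
r_n = n² a₀ / Z

where a₀ = 0.052917721 nm is the Bohr radius.

For B⁴⁺ (Z = 5) at n = 10:
r_10 = 10² × 0.052917721 nm / 5
r_10 = 100 × 0.052917721 nm / 5
r_10 = 5.2917721 nm / 5
r_10 = 1.058354 nm

The electron orbits at approximately 1.058354 nm from the nucleus.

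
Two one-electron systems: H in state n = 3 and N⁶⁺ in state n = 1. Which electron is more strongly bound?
N⁶⁺ at n = 1 (E = -666.679 eV)

Using E_n = -13.6057 Z² / n² eV:

H (Z = 1) at n = 3:
E = -13.6057 × 1² / 3² = -13.6057 × 1 / 9 = -1.511744 eV

N⁶⁺ (Z = 7) at n = 1:
E = -13.6057 × 7² / 1² = -13.6057 × 49 / 1 = -666.679300 eV

Since -666.679300 eV < -1.511744 eV,
N⁶⁺ at n = 1 is more tightly bound (requires more energy to ionize).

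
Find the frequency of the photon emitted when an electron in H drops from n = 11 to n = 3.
3.38349e+14 Hz

First, find the transition energy:
E_11 = -13.6057 / 11² = -0.11244380 eV
E_3 = -13.6057 / 3² = -1.51174444 eV
|ΔE| = |E_3 - E_11| = 1.39930064 eV

Convert to Joules: E = 1.39930064 eV × (1.602177 × 10⁻¹⁹ J/eV) = 2.2419273e-19 J

Using E = hf:
f = E/h = 2.2419273e-19 J / (6.62607 × 10⁻³⁴ J·s)
f = 3.38349e+14 Hz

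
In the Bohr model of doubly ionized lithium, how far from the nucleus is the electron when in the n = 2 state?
0.0706 nm (or 0.7056 Å)

The Bohr radius formula is:
r_n = n² a₀ / Z

where a₀ = 0.0529177 nm is the Bohr radius.

For Li²⁺ (Z = 3) at n = 2:
r_2 = 2² × 0.0529177 nm / 3
r_2 = 4 × 0.0529177 nm / 3
r_2 = 0.21167 nm / 3
r_2 = 0.0706 nm

The electron orbits at approximately 0.0706 nm from the nucleus.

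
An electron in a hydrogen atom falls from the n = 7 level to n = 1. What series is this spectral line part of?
Lyman series

The spectral series in hydrogen are named based on the final (lower) energy level:
- Lyman series: n_final = 1 (ultraviolet)
- Balmer series: n_final = 2 (visible/near-UV)
- Paschen series: n_final = 3 (infrared)
- Brackett series: n_final = 4 (infrared)
- Pfund series: n_final = 5 (far infrared)

Since this transition ends at n = 1, it belongs to the Lyman series.

For reference, this 7 → 1 line has photon energy
ΔE = 13.6057 eV × (1/1² - 1/7²) = 13.3280327 eV,
corresponding to wavelength λ = hc/ΔE = 1239.84 eV·nm / 13.3280327 eV = 93.02498 nm in the ultraviolet region.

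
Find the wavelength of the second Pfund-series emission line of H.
4651.24911 nm

The lines of a series are numbered from the longest wavelength (smallest ΔE) outward; the second line is the transition from n = n_f + 2 to n_f.
The Pfund series has all transitions ending at n_f = 5.

For H, the second line (β-line) is the jump from n = 7 to n = 5:
E_7 = -13.6057 / 7² = -0.27766734694 eV
E_5 = -13.6057 / 5² = -0.54422800000 eV
ΔE = E_7 - E_5 = 0.26656065306 eV

λ = hc/E = 1239.84 eV·nm / 0.26656065306 eV
λ = 4651.24911 nm

This is the β-line of the Pfund series in H.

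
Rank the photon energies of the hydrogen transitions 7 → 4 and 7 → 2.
7 → 2

Calculate the energy for each transition:

Transition 7 → 4:
ΔE₁ = |E_4 - E_7| = |-13.6057/4² - (-13.6057/7²)|
ΔE₁ = |-0.850356250000 - (-0.277667346939)| = 0.572688903 eV

Transition 7 → 2:
ΔE₂ = |E_2 - E_7| = |-13.6057/2² - (-13.6057/7²)|
ΔE₂ = |-3.401425000000 - (-0.277667346939)| = 3.123757653 eV

Since 3.123757653 eV > 0.572688903 eV, the transition 7 → 2 emits the more energetic photon.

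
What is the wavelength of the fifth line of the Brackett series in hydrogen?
1816.92248 nm

The lines of a series are numbered from the longest wavelength (smallest ΔE) outward; the fifth line is the transition from n = n_f + 5 to n_f.
The Brackett series has all transitions ending at n_f = 4.

For H, the fifth line (ε-line) is the jump from n = 9 to n = 4:
E_9 = -13.6057 / 9² = -0.16797160494 eV
E_4 = -13.6057 / 4² = -0.85035625000 eV
ΔE = E_9 - E_4 = 0.68238464506 eV

λ = hc/E = 1239.84 eV·nm / 0.68238464506 eV
λ = 1816.92248 nm

This is the ε-line of the Brackett series in H.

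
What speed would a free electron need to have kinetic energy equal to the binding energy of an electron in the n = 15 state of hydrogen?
1.45846e+05 m/s (or 0.0486% of c)

The binding energy at n = 15 for hydrogen is:
E_15 = -13.6057/15² = -0.0604697778 eV
|E_15| = 0.0604697778 eV

Convert to Joules:
KE = 0.0604697778 eV × (1.602177 × 10⁻¹⁹ J/eV) = 9.6883287e-21 J

Using KE = ½mv²:
v = √(2·KE/m_e)
v = √(2 × 9.6883287e-21 J / 9.10938 × 10⁻³¹ kg)
v = 1.45846e+05 m/s

This is approximately 0.0486% the speed of light.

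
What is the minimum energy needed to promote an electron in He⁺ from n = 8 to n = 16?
0.6378 eV

The energy levels of a hydrogen-like atom are E_n = -13.6057 Z² eV / n².

Energy at n = 8: E_8 = -13.6057 × 2² / 8² = -0.8503563 eV
Energy at n = 16: E_16 = -13.6057 × 2² / 16² = -0.2125891 eV

The excitation energy is the difference:
ΔE = E_16 - E_8
ΔE = -0.2125891 - (-0.8503563)
ΔE = 0.6378 eV

Since this is positive, energy must be absorbed (photon absorption).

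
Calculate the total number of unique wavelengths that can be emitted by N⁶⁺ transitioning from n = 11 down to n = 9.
3

The electron can occupy levels n = 9, 10, ..., 11 during de-excitation — that is m = 11 - 9 + 1 = 3 distinct levels.

The number of distinct spectral lines equals the number of ways to choose 2 of these m levels (each pair gives one possible emission transition):

Number of lines = m(m-1)/2 = 3×2/2 = 3

These correspond to all possible transitions between the 3 levels:
11 → 10, 11 → 9, 10 → 9

Each transition produces a photon with a unique energy (and thus wavelength). This count does not depend on Z.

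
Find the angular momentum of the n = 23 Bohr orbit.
2.43e-33 J·s (or 23ℏ)

In the Bohr model, angular momentum is quantized:
L = nℏ

where ℏ = h/(2π) = 1.0546e-34 J·s

For n = 23:
L = 23 × 1.0546e-34 J·s
L = 2.43e-33 J·s

This can also be written as L = 23ℏ.
The angular momentum is an integer multiple of the reduced Planck constant.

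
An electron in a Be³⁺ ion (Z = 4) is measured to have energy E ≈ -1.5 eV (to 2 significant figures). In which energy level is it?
n = 12

The exact energy levels follow E_n = -13.6057 Z² / n² eV with Z = 4.

The measured value (-1.5 eV) is reported to only 2 significant figures, so we must test candidate n values and see which one matches to that precision.

Candidate energies:
  n = 10:  E = -13.6057 × 4² / 10² = -2.176912 eV
  n = 11:  E = -13.6057 × 4² / 11² = -1.799101 eV
  n = 12:  E = -13.6057 × 4² / 12² = -1.511744 eV  ← matches
  n = 13:  E = -13.6057 × 4² / 13² = -1.288114 eV
  n = 14:  E = -13.6057 × 4² / 14² = -1.110669 eV

Checking against the measurement of -1.5 eV (2 sig figs), only n = 12 agrees:
E_12 = -1.511744 eV, which rounds to -1.5 eV ✓

Therefore n = 12.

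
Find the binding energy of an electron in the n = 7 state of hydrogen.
0.277667 eV

The ionization energy is the energy needed to remove the electron completely (n → ∞).

For hydrogen, E_n = -13.6057 eV / n².

At n = 7: E_7 = -13.6057 / 7² = -0.277667347 eV
At n = ∞: E_∞ = 0 eV

Ionization energy = E_∞ - E_7 = 0 - (-0.277667347) = 0.277667347 eV
Ionization energy ≈ 0.277667 eV

This is also called the binding energy of the electron in state n = 7.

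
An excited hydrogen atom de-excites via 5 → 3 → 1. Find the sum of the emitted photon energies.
13.0615 eV

The energy levels of hydrogen are E_n = -13.6057 / n² eV.

First transition (5 → 3):
ΔE₁ = |E_3 - E_5|
ΔE₁ = |-1.5117444444 - (-0.5442280000)| = 0.9675164 eV

Second transition (3 → 1):
ΔE₂ = |E_1 - E_3|
ΔE₂ = |-13.6057000000 - (-1.5117444444)| = 12.0939556 eV

Total energy released:
E_total = ΔE₁ + ΔE₂ = 0.9675164 + 12.0939556 = 13.0615 eV

Note: This equals the direct transition 5 → 1: 13.0615 eV ✓
Energy is conserved regardless of the path taken.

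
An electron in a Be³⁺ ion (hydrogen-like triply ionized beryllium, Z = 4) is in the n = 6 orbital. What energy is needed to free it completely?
6.05 eV

The ionization energy is the energy needed to remove the electron completely (n → ∞).

For a hydrogen-like ion with Z = 4, E_n = -13.6057 Z² / n² eV.

At n = 6: E_6 = -13.6057 × 4² / 6² = -6.04698 eV
At n = ∞: E_∞ = 0 eV

Ionization energy = E_∞ - E_6 = 0 - (-6.04698) = 6.04698 eV
Ionization energy ≈ 6.05 eV

This is also called the binding energy of the electron in state n = 6.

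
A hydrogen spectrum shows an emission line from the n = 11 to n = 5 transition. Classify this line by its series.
Pfund series

The spectral series in hydrogen are named based on the final (lower) energy level:
- Lyman series: n_final = 1 (ultraviolet)
- Balmer series: n_final = 2 (visible/near-UV)
- Paschen series: n_final = 3 (infrared)
- Brackett series: n_final = 4 (infrared)
- Pfund series: n_final = 5 (far infrared)

Since this transition ends at n = 5, it belongs to the Pfund series.

For reference, this 11 → 5 line has photon energy
ΔE = 13.6057 eV × (1/5² - 1/11²) = 0.43178419835 eV,
corresponding to wavelength λ = hc/ΔE = 1239.84 eV·nm / 0.43178419835 eV = 2871.43440 nm in the far infrared region.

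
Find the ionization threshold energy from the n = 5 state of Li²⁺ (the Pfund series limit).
4.90 eV

The series limit corresponds to the transition from n = ∞ to n = 5.
This is the highest energy (shortest wavelength) transition in the Pfund series.

E_∞ = 0 eV
E_5 = -13.6057 × 3² / 5² = -4.90 eV

Energy at series limit:
ΔE = E_∞ - E_5 = 0 - (-4.90) = 4.90 eV

This energy equals the ionization energy from the n = 5 state of Li²⁺.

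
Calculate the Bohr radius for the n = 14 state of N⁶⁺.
1.481696 nm (or 14.816962 Å)

The Bohr radius formula is:
r_n = n² a₀ / Z

where a₀ = 0.052917721 nm is the Bohr radius.

For N⁶⁺ (Z = 7) at n = 14:
r_14 = 14² × 0.052917721 nm / 7
r_14 = 196 × 0.052917721 nm / 7
r_14 = 10.3718733 nm / 7
r_14 = 1.481696 nm

The electron orbits at approximately 1.481696 nm from the nucleus.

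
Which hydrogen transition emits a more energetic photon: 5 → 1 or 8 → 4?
5 → 1

Calculate the energy for each transition:

Transition 5 → 1:
ΔE₁ = |E_1 - E_5| = |-13.6057/1² - (-13.6057/5²)|
ΔE₁ = |-13.605700000000 - (-0.544228000000)| = 13.061472000 eV

Transition 8 → 4:
ΔE₂ = |E_4 - E_8| = |-13.6057/4² - (-13.6057/8²)|
ΔE₂ = |-0.850356250000 - (-0.212589062500)| = 0.637767188 eV

Since 13.061472000 eV > 0.637767188 eV, the transition 5 → 1 emits the more energetic photon.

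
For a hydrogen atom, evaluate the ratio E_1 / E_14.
196.00

Using E_n = -13.6057 Z² / n² eV with Z = 1:

E_1 = -13.6057 / 1² = -13.6057 / 1 = -13.60570000 eV
E_14 = -13.6057 / 14² = -13.6057 / 196 = -0.06941684 eV

The ratio is:
E_1/E_14 = (-13.60570000) / (-0.06941684)
E_1/E_14 = (-13.6057/1) / (-13.6057/196)
E_1/E_14 = 196/1
E_1/E_14 = 196.00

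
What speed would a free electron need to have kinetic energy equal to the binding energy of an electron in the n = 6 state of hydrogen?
3.6462e+05 m/s (or 0.1216% of c)

The binding energy at n = 6 for hydrogen is:
E_6 = -13.6057/6² = -0.37793611 eV
|E_6| = 0.37793611 eV

Convert to Joules:
KE = 0.37793611 eV × (1.602177 × 10⁻¹⁹ J/eV) = 6.055205e-20 J

Using KE = ½mv²:
v = √(2·KE/m_e)
v = √(2 × 6.055205e-20 J / 9.10938 × 10⁻³¹ kg)
v = 3.6462e+05 m/s

This is approximately 0.1216% the speed of light.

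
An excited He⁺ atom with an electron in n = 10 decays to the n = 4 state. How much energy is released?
2.857 eV

The energy levels are E_n = -13.6057 Z² eV / n².

Energy at n = 10: E_10 = -13.6057 × 2² / 10² = -0.544228 eV
Energy at n = 4: E_4 = -13.6057 × 2² / 4² = -3.401425 eV

For emission (electron falling to lower state), the photon energy is:
E_photon = E_10 - E_4 = |-0.544228 - (-3.401425)|
E_photon = 2.857 eV

This energy is carried away by the emitted photon.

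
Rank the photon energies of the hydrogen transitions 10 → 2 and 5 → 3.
10 → 2

Calculate the energy for each transition:

Transition 10 → 2:
ΔE₁ = |E_2 - E_10| = |-13.6057/2² - (-13.6057/10²)|
ΔE₁ = |-3.40142500 - (-0.13605700)| = 3.26537 eV

Transition 5 → 3:
ΔE₂ = |E_3 - E_5| = |-13.6057/3² - (-13.6057/5²)|
ΔE₂ = |-1.51174444 - (-0.54422800)| = 0.96752 eV

Since 3.26537 eV > 0.96752 eV, the transition 10 → 2 emits the more energetic photon.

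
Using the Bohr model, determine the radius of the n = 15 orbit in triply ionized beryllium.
2.976622 nm (or 29.766218 Å)

The Bohr radius formula is:
r_n = n² a₀ / Z

where a₀ = 0.052917721 nm is the Bohr radius.

For Be³⁺ (Z = 4) at n = 15:
r_15 = 15² × 0.052917721 nm / 4
r_15 = 225 × 0.052917721 nm / 4
r_15 = 11.9064872 nm / 4
r_15 = 2.976622 nm

The electron orbits at approximately 2.976622 nm from the nucleus.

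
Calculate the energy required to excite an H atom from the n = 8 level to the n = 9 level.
0.0446 eV

The energy levels of a hydrogen-like atom are E_n = -13.6057 eV / n².

Energy at n = 8: E_8 = -13.6057 / 8² = -0.2125891 eV
Energy at n = 9: E_9 = -13.6057 / 9² = -0.1679716 eV

The excitation energy is the difference:
ΔE = E_9 - E_8
ΔE = -0.1679716 - (-0.2125891)
ΔE = 0.0446 eV

Since this is positive, energy must be absorbed (photon absorption).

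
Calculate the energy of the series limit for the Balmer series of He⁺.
13.605700 eV

The series limit corresponds to the transition from n = ∞ to n = 2.
This is the highest energy (shortest wavelength) transition in the Balmer series.

E_∞ = 0 eV
E_2 = -13.6057 × 2² / 2² = -13.605700 eV

Energy at series limit:
ΔE = E_∞ - E_2 = 0 - (-13.605700) = 13.605700 eV

This energy equals the ionization energy from the n = 2 state of He⁺.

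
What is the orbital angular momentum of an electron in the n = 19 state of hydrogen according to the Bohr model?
2.00e-33 J·s (or 19ℏ)

In the Bohr model, angular momentum is quantized:
L = nℏ

where ℏ = h/(2π) = 1.0546e-34 J·s

For n = 19:
L = 19 × 1.0546e-34 J·s
L = 2.00e-33 J·s

This can also be written as L = 19ℏ.
The angular momentum is an integer multiple of the reduced Planck constant.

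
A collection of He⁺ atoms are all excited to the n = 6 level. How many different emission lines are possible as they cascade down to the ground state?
15

The electron can occupy levels n = 1, 2, ..., 6 during de-excitation — that is m = 6 - 1 + 1 = 6 distinct levels.

The number of distinct spectral lines equals the number of ways to choose 2 of these m levels (each pair gives one possible emission transition):

Number of lines = m(m-1)/2 = 6×5/2 = 15

These correspond to all possible transitions between the 6 levels:
6 → 5, 6 → 4, 6 → 3, 6 → 2, 6 → 1, 5 → 4, 5 → 3, 5 → 2...

Each transition produces a photon with a unique energy (and thus wavelength). This count does not depend on Z.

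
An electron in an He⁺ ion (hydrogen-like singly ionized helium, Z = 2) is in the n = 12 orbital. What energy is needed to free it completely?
0.378 eV

The ionization energy is the energy needed to remove the electron completely (n → ∞).

For a hydrogen-like ion with Z = 2, E_n = -13.6057 Z² / n² eV.

At n = 12: E_12 = -13.6057 × 2² / 12² = -0.377936 eV
At n = ∞: E_∞ = 0 eV

Ionization energy = E_∞ - E_12 = 0 - (-0.377936) = 0.377936 eV
Ionization energy ≈ 0.378 eV

This is also called the binding energy of the electron in state n = 12.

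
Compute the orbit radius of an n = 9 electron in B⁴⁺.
0.8573 nm (or 8.5727 Å)

The Bohr radius formula is:
r_n = n² a₀ / Z

where a₀ = 0.0529177 nm is the Bohr radius.

For B⁴⁺ (Z = 5) at n = 9:
r_9 = 9² × 0.0529177 nm / 5
r_9 = 81 × 0.0529177 nm / 5
r_9 = 4.28633 nm / 5
r_9 = 0.8573 nm

The electron orbits at approximately 0.8573 nm from the nucleus.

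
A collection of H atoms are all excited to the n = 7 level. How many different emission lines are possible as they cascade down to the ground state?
21

The electron can occupy levels n = 1, 2, ..., 7 during de-excitation — that is m = 7 - 1 + 1 = 7 distinct levels.

The number of distinct spectral lines equals the number of ways to choose 2 of these m levels (each pair gives one possible emission transition):

Number of lines = m(m-1)/2 = 7×6/2 = 21

These correspond to all possible transitions between the 7 levels:
7 → 6, 7 → 5, 7 → 4, 7 → 3, 7 → 2, 7 → 1, 6 → 5, 6 → 4...

Each transition produces a photon with a unique energy (and thus wavelength). This count does not depend on Z.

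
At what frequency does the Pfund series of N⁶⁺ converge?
6.45e+15 Hz

The series limit corresponds to the transition from n = ∞ to n = 5.
This is the highest energy (shortest wavelength) transition in the Pfund series.

E_∞ = 0 eV
E_5 = -13.6057 × 7² / 5² = -26.667172 eV

Energy at series limit:
ΔE = E_∞ - E_5 = 0 - (-26.667172) = 26.667172 eV
E = 26.667172 eV × (1.602177 × 10⁻¹⁹ J/eV) = 4.2726e-18 J
f = E/h = 4.2726e-18 J / (6.62607 × 10⁻³⁴ J·s) = 6.45e+15 Hz

This energy equals the ionization energy from the n = 5 state of N⁶⁺.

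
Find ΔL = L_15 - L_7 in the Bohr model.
8.44e-34 J·s (or 8ℏ)

In the Bohr model, L_n = nℏ where ℏ = 1.0546e-34 J·s.

L_15 = 15ℏ = 1.5819e-33 J·s
L_7 = 7ℏ = 7.3822e-34 J·s

ΔL = L_15 - L_7 = (15 - 7)ℏ = 8ℏ
ΔL = 8 × 1.0546e-34 J·s = 8.44e-34 J·s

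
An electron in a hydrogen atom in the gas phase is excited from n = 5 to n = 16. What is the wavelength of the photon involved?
2524.7172 nm

First, find the transition energy using E_n = -13.6057 / n² eV:
E_5 = -13.6057 / 5² = -0.5442280000 eV
E_16 = -13.6057 / 16² = -0.0531472656 eV

Photon energy: |ΔE| = |E_16 - E_5| = 0.4910807344 eV

Convert to wavelength using E = hc/λ with hc = 1239.84 eV·nm:
λ = hc/E = 1239.84 eV·nm / 0.4910807344 eV
λ = 2524.7172 nm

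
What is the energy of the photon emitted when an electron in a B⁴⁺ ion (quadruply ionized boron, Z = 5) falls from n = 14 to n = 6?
7.7130 eV

The energy levels are E_n = -13.6057 Z² eV / n².

Energy at n = 14: E_14 = -13.6057 × 5² / 14² = -1.7354209 eV
Energy at n = 6: E_6 = -13.6057 × 5² / 6² = -9.4484028 eV

For emission (electron falling to lower state), the photon energy is:
E_photon = E_14 - E_6 = |-1.7354209 - (-9.4484028)|
E_photon = 7.7130 eV

This energy is carried away by the emitted photon.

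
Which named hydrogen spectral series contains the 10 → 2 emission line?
Balmer series

The spectral series in hydrogen are named based on the final (lower) energy level:
- Lyman series: n_final = 1 (ultraviolet)
- Balmer series: n_final = 2 (visible/near-UV)
- Paschen series: n_final = 3 (infrared)
- Brackett series: n_final = 4 (infrared)
- Pfund series: n_final = 5 (far infrared)

Since this transition ends at n = 2, it belongs to the Balmer series.

For reference, this 10 → 2 line has photon energy
ΔE = 13.6057 eV × (1/2² - 1/10²) = 3.26536800 eV,
corresponding to wavelength λ = hc/ΔE = 1239.84 eV·nm / 3.26536800 eV = 379.6938 nm in the visible/near-UV region.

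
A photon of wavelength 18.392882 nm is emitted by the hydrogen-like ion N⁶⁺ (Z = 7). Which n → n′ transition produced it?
n = 10 → n = 3

First, find the photon energy from the wavelength (hc = 1239.84 eV·nm):
E = hc/λ = 1239.84 eV·nm / 18.392882 nm = 67.408686 eV

The energy levels of N⁶⁺ satisfy E_n = -13.6057 × 7² / n² eV, so an emission n_i → n_f releases
ΔE = 13.6057 × 7² × (1/n_f² − 1/n_i²) eV.

Setting ΔE equal to the photon energy:
1/n_f² − 1/n_i² = 67.408686 / (13.6057 × 7²) = 0.10111111

Since 1/n_i² must be positive, we need 1/n_f² > 0.10111111, i.e. n_f ≤ 3. For each allowed n_f, solve n_i = (1/n_f² − 0.10111111)^(−1/2) and check whether it is a whole number:
  n_f = 1: 1/n_i² = 1.00000000 − 0.10111111 = 0.89888889 → n_i = 1.055  (not an integer) ✗
  n_f = 2: 1/n_i² = 0.25000000 − 0.10111111 = 0.14888889 → n_i = 2.592  (not an integer) ✗
  n_f = 3: 1/n_i² = 0.11111111 − 0.10111111 = 0.01000000 → n_i = 10.000  → integer, n_i = 10 ✓

Only n_f = 3 gives an integer upper level, n_i = 10.

The transition is from n = 10 to n = 3 (emission).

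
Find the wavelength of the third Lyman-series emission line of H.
97.201614 nm

The lines of a series are numbered from the longest wavelength (smallest ΔE) outward; the third line is the transition from n = n_f + 3 to n_f.
The Lyman series has all transitions ending at n_f = 1.

For H, the third line (γ-line) is the jump from n = 4 to n = 1:
E_4 = -13.6057 / 4² = -0.85035625 eV
E_1 = -13.6057 / 1² = -13.60570000 eV
ΔE = E_4 - E_1 = 12.75534375 eV

λ = hc/E = 1239.84 eV·nm / 12.75534375 eV
λ = 97.201614 nm

This is the γ-line of the Lyman series in H.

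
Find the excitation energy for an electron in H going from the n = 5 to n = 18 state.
0.502 eV

The energy levels of a hydrogen-like atom are E_n = -13.6057 eV / n².

Energy at n = 5: E_5 = -13.6057 / 5² = -0.544228 eV
Energy at n = 18: E_18 = -13.6057 / 18² = -0.041993 eV

The excitation energy is the difference:
ΔE = E_18 - E_5
ΔE = -0.041993 - (-0.544228)
ΔE = 0.502 eV

Since this is positive, energy must be absorbed (photon absorption).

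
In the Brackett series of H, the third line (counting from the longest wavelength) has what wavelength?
2164.945 nm

The lines of a series are numbered from the longest wavelength (smallest ΔE) outward; the third line is the transition from n = n_f + 3 to n_f.
The Brackett series has all transitions ending at n_f = 4.

For H, the third line (γ-line) is the jump from n = 7 to n = 4:
E_7 = -13.6057 / 7² = -0.277667347 eV
E_4 = -13.6057 / 4² = -0.850356250 eV
ΔE = E_7 - E_4 = 0.572688903 eV

λ = hc/E = 1239.84 eV·nm / 0.572688903 eV
λ = 2164.945 nm

This is the γ-line of the Brackett series in H.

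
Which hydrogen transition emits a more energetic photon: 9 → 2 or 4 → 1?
4 → 1

Calculate the energy for each transition:

Transition 9 → 2:
ΔE₁ = |E_2 - E_9| = |-13.6057/2² - (-13.6057/9²)|
ΔE₁ = |-3.4014250000 - (-0.1679716049)| = 3.2334534 eV

Transition 4 → 1:
ΔE₂ = |E_1 - E_4| = |-13.6057/1² - (-13.6057/4²)|
ΔE₂ = |-13.6057000000 - (-0.8503562500)| = 12.7553438 eV

Since 12.7553438 eV > 3.2334534 eV, the transition 4 → 1 emits the more energetic photon.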